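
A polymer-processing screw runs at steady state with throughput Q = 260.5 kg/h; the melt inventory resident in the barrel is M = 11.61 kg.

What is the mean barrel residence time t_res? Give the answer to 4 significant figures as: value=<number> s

value=160.4 s

Throughput in SI: Q_s = 260.5 kg/h ÷ 3600 s/h = 0.0723611 kg/s
t_res = M / Q_s = 11.61 / 0.0723611 = 160.445 s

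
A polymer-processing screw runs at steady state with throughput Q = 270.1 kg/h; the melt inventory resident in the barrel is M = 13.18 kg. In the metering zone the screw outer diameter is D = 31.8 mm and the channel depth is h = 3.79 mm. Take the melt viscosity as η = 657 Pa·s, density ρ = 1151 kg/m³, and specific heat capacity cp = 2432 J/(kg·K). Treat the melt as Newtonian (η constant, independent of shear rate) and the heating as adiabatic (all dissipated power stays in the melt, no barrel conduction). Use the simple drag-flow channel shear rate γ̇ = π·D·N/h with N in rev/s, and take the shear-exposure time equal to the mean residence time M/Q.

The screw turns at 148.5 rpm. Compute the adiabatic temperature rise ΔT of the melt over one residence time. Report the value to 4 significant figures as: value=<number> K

value=175.5 K

Convert throughput: Q = 270.1 kg/h = 270.1/3600 = 0.0750278 kg/s
t_res = M / Q_s = 13.18 / 0.0750278 = 175.668 s
D = 31.8 mm = 0.0318 m;  h = 3.79 mm = 0.00379 m;  N = 148.5 rpm / 60 = 2.475 rev/s
γ̇ = π·D·N / h = π · 0.0318 · 2.475 / 0.00379 = 65.2399 s⁻¹
ΔT = η·γ̇²·t_res/(ρ·cp) = [657 × 65.2399² × 175.668] / [1151 × 2432] = 175.487 K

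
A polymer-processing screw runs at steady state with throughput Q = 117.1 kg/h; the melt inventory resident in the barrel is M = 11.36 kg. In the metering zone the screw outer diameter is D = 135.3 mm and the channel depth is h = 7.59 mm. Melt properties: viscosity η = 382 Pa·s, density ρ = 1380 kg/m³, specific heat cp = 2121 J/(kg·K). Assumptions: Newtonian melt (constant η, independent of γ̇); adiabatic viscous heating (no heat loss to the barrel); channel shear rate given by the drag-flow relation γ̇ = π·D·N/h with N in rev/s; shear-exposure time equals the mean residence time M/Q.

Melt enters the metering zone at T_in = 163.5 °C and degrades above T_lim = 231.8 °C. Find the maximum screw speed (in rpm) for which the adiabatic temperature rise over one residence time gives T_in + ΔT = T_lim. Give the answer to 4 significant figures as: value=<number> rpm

value=41.47 rpm

Q_s = Q / 3600 = 117.1 / 3600 = 0.0325278 kg/s
t_res = M / Q_s = 11.36 ÷ 0.0325278 = 349.24 s
Convert to metres: D = 0.1353 m, h = 0.00759 m
ΔT_a = T_lim − T_in = 231.8 °C − 163.5 °C = 68.3 K
γ̇_max² = ΔT_a·ρ·cp/(η·t_res) = 68.3·1380·2121/(382·349.24) = 1498.49 s⁻²
Take the square root: γ̇_max = √(1498.49) = 38.7103 s⁻¹
Solve γ̇ = πDN/h for N: N_max = γ̇_max·h/(π·D) = 38.7103 × 0.00759 / (π × 0.1353) = 0.691227 rev/s = 41.4736 rpm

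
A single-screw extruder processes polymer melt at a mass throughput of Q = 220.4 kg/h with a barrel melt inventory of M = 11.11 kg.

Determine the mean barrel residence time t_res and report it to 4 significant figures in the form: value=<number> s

value=181.5 s

Convert throughput: Q = 220.4 kg/h = 220.4/3600 = 0.0612222 kg/s
t_res = M / Q_s = 11.11 ÷ 0.0612222 = 181.47 s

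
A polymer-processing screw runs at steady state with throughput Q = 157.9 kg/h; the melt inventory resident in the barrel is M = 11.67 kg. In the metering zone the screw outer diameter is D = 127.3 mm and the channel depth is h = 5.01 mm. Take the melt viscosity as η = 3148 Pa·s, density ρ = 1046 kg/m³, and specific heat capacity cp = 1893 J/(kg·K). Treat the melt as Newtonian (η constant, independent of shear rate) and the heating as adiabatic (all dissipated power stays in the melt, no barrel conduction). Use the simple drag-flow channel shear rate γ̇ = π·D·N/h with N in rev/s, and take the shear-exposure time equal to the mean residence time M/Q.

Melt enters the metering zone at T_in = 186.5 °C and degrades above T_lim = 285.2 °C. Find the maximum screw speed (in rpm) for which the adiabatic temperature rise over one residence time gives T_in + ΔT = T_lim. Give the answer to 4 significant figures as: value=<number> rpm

value=11.48 rpm

Q_s = Q / 3600 = 157.9 / 3600 = 0.0438611 kg/s
t_res = M / Q_s = 11.67 / 0.0438611 = 266.067 s
D = 127.3 mm = 0.1273 m;  h = 5.01 mm = 0.00501 m
Allowable rise: ΔT_a = T_lim − T_in = 285.2 − 186.5 = 98.7 K
Invert ΔT = ηγ̇²t_res/(ρcp) for γ̇: γ̇_max² = ΔT_a ρ cp / (η t_res) = 98.7·1046·1893 / (3148·266.067) = 233.332 s⁻²
γ̇_max = √233.332 = 15.2752 s⁻¹
Solve γ̇ = πDN/h for N: N_max = γ̇_max·h/(π·D) = 15.2752 × 0.00501 / (π × 0.1273) = 0.191358 rev/s = 11.4815 rpm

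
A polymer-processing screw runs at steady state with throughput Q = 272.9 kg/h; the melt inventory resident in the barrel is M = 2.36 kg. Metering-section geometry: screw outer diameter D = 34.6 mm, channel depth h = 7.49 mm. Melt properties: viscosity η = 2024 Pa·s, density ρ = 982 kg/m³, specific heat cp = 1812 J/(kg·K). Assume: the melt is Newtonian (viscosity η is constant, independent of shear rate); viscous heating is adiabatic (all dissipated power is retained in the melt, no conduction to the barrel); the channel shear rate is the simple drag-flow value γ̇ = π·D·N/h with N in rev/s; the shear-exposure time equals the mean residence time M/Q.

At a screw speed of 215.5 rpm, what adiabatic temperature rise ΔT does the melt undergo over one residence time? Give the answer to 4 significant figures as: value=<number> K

Q_s = Q / 3600 = 272.9 / 3600 = 0.0758056 kg/s
t_res = M / Q_s = 2.36 ÷ 0.0758056 = 31.1323 s
Convert to SI: D = 0.0346 m, h = 0.00749 m, N = 215.5/60 = 3.59167 rev/s
γ̇ = π D N / h = (π)(0.0346)(3.59167) / 0.00749 = 52.1243 s⁻¹
ΔT = η·γ̇²·t_res / (ρ·cp) = 2024 · (52.1243)² · 31.1323 / (982 · 1812) = 96.2126 K

value=96.21 K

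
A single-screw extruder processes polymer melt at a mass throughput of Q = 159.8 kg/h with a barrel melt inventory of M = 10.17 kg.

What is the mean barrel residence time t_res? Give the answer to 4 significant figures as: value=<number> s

value=229.1 s

Throughput in SI: Q_s = 159.8 kg/h ÷ 3600 s/h = 0.0443889 kg/s
t_res = M / Q_s = 10.17 ÷ 0.0443889 = 229.111 s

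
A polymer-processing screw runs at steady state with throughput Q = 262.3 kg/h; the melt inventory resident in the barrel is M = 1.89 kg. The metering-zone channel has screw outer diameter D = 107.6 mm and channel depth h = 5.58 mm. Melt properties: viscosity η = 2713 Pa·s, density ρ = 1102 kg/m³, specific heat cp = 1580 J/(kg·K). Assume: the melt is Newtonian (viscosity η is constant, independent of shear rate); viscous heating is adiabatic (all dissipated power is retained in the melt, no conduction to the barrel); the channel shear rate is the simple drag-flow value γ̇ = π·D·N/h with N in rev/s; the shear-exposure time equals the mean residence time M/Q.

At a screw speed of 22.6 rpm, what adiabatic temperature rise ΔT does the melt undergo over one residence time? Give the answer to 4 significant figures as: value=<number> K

value=21.04 K

Q_s = Q / 3600 = 262.3 / 3600 = 0.0728611 kg/s
t_res = M / Q_s = 1.89 ÷ 0.0728611 = 25.9398 s
Geometry in metres: D = 107.6 mm → 0.1076 m, h = 5.58 mm → 0.00558 m; screw speed N = 22.6 rpm = 0.376667 rev/s
γ̇ = π·D·N / h = π · 0.1076 · 0.376667 / 0.00558 = 22.8184 s⁻¹
ΔT = η·γ̇²·t_res/(ρ·cp) = [2713 × 22.8184² × 25.9398] / [1102 × 1580] = 21.0449 K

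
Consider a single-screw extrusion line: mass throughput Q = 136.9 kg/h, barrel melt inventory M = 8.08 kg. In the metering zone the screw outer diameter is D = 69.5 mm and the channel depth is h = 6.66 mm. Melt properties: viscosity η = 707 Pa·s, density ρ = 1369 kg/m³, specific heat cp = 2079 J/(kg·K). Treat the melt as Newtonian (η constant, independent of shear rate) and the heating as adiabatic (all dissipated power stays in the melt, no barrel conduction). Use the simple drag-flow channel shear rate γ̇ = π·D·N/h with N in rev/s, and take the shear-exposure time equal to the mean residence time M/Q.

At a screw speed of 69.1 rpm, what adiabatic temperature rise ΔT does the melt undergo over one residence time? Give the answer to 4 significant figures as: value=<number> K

value=75.24 K

Throughput in SI: Q_s = 136.9 kg/h ÷ 3600 s/h = 0.0380278 kg/s
t_res = M / Q_s = 8.08 / 0.0380278 = 212.476 s
Convert to SI: D = 0.0695 m, h = 0.00666 m, N = 69.1/60 = 1.15167 rev/s
γ̇ = π D N / h = (π)(0.0695)(1.15167) / 0.00666 = 37.7561 s⁻¹
ΔT = η·γ̇²·t_res / (ρ·cp) = 707 · (37.7561)² · 212.476 / (1369 · 2079) = 75.2396 K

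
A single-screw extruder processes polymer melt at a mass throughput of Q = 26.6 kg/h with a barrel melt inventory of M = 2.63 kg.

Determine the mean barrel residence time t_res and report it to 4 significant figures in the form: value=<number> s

Q_s = Q / 3600 = 26.6 / 3600 = 0.00738889 kg/s
t_res = M / Q_s = 2.63 ÷ 0.00738889 = 355.94 s

value=355.9 s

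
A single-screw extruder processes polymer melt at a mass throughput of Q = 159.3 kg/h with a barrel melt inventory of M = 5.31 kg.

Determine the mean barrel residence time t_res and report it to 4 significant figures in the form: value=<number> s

value=120.0 s

Q_s = Q / 3600 = 159.3 / 3600 = 0.04425 kg/s
Mean residence time: t_res = M/Q_s = 5.31 kg / 0.04425 kg/s = 120 s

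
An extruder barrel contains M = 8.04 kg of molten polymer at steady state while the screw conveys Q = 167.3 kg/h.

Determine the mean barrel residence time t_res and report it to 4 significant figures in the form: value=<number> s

Q_s = Q / 3600 = 167.3 / 3600 = 0.0464722 kg/s
t_res = M / Q_s = 8.04 ÷ 0.0464722 = 173.007 s

value=173.0 s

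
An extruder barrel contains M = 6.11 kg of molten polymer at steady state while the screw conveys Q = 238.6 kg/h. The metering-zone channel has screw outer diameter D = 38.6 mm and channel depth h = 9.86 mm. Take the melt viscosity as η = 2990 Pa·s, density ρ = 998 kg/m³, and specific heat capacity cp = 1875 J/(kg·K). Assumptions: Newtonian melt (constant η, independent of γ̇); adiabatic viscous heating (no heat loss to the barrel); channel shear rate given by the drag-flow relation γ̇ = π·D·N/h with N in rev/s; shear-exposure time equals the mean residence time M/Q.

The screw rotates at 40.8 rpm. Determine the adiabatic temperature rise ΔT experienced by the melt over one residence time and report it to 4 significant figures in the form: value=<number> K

value=10.30 K

Q_s = Q / 3600 = 238.6 / 3600 = 0.0662778 kg/s
Mean residence time: t_res = M/Q_s = 6.11 kg / 0.0662778 kg/s = 92.1878 s
Convert to SI: D = 0.0386 m, h = 0.00986 m, N = 40.8/60 = 0.68 rev/s
γ̇ = π·D·N / h = π · 0.0386 · 0.68 / 0.00986 = 8.36314 s⁻¹
ΔT = η·γ̇²·t_res/(ρ·cp) = [2990 × 8.36314² × 92.1878] / [998 × 1875] = 10.3027 K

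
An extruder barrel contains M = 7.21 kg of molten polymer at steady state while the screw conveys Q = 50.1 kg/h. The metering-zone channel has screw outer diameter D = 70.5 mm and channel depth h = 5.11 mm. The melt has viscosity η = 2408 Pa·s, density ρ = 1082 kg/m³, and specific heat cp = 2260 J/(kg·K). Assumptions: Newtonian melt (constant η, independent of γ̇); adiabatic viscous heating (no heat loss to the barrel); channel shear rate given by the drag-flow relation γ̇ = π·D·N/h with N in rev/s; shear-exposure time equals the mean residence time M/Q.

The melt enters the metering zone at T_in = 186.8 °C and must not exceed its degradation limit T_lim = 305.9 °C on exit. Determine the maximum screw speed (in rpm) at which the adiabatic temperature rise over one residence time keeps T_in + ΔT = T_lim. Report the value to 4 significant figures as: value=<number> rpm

Convert throughput: Q = 50.1 kg/h = 50.1/3600 = 0.0139167 kg/s
t_res = M / Q_s = 7.21 / 0.0139167 = 518.084 s
D = 70.5 mm = 0.0705 m;  h = 5.11 mm = 0.00511 m
ΔT_a = T_lim − T_in = 305.9 − 186.8 = 119.1 K
Invert ΔT = ηγ̇²t_res/(ρcp) for γ̇: γ̇_max² = ΔT_a ρ cp / (η t_res) = 119.1·1082·2260 / (2408·518.084) = 233.448 s⁻²
γ̇_max = sqrt(233.448) = 15.279 s⁻¹
N_max = γ̇_max h / (πD) = 15.279·0.00511/(π·0.0705) = 0.352515 rev/s → ×60 = 21.1509 rpm

value=21.15 rpm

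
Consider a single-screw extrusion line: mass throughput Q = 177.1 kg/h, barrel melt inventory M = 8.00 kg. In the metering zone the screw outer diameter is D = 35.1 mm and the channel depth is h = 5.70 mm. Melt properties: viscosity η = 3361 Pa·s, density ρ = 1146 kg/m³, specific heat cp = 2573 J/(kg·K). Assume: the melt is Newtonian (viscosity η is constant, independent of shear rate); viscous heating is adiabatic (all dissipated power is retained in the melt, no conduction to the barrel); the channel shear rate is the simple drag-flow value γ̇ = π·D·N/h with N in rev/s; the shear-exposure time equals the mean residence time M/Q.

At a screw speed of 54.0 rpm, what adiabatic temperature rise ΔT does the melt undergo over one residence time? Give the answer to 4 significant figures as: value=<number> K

Throughput in SI: Q_s = 177.1 kg/h ÷ 3600 s/h = 0.0491944 kg/s
t_res = M / Q_s = 8.00 ÷ 0.0491944 = 162.62 s
D = 35.1 mm = 0.0351 m;  h = 5.70 mm = 0.0057 m;  N = 54.0 rpm / 60 = 0.9 rev/s
γ̇ = π D N / h = (π)(0.0351)(0.9) / 0.0057 = 17.411 s⁻¹
Adiabatic rise: ΔT = η γ̇² t_res / (ρ cp) = 3361·(17.411)²·162.62 / (1146·2573) = 56.1911 K

value=56.19 K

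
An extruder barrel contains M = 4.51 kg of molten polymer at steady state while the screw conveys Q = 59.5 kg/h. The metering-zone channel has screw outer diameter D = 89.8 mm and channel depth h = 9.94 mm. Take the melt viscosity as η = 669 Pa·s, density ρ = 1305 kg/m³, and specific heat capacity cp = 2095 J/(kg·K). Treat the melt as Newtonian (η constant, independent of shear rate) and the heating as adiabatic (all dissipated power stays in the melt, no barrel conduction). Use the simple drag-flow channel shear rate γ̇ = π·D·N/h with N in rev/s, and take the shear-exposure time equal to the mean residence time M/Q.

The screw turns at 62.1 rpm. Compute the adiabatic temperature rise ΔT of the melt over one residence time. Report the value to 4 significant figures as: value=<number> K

value=57.62 K

Convert throughput: Q = 59.5 kg/h = 59.5/3600 = 0.0165278 kg/s
Mean residence time: t_res = M/Q_s = 4.51 kg / 0.0165278 kg/s = 272.874 s
D = 89.8 mm = 0.0898 m;  h = 9.94 mm = 0.00994 m;  N = 62.1 rpm / 60 = 1.035 rev/s
γ̇ = π D N / h = (π)(0.0898)(1.035) / 0.00994 = 29.3752 s⁻¹
ΔT = η·γ̇²·t_res/(ρ·cp) = [669 × 29.3752² × 272.874] / [1305 × 2095] = 57.6174 K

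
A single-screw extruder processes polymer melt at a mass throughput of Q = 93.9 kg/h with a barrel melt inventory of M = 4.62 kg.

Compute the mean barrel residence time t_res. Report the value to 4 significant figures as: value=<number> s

value=177.1 s

Q_s = Q / 3600 = 93.9 / 3600 = 0.0260833 kg/s
Mean residence time: t_res = M/Q_s = 4.62 kg / 0.0260833 kg/s = 177.125 s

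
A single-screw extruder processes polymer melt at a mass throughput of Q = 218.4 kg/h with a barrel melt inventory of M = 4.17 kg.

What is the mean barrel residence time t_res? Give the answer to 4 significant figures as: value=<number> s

Convert throughput: Q = 218.4 kg/h = 218.4/3600 = 0.0606667 kg/s
Mean residence time: t_res = M/Q_s = 4.17 kg / 0.0606667 kg/s = 68.7363 s

value=68.74 s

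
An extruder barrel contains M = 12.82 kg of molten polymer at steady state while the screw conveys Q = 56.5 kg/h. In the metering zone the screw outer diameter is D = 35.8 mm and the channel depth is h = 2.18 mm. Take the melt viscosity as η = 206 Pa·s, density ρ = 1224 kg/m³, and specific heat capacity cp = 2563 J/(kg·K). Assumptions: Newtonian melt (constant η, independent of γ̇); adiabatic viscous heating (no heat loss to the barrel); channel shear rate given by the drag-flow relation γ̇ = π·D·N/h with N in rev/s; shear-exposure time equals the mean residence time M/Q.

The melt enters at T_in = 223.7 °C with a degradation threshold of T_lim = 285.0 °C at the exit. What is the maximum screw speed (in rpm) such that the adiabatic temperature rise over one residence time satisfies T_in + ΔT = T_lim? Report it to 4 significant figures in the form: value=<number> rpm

value=39.32 rpm

Q_s = Q / 3600 = 56.5 / 3600 = 0.0156944 kg/s
t_res = M / Q_s = 12.82 ÷ 0.0156944 = 816.85 s
Convert to metres: D = 0.0358 m, h = 0.00218 m
ΔT_a = T_lim − T_in = 285.0 − 223.7 = 61.3 K
γ̇_max² = ΔT_a·ρ·cp / (η·t_res) = [61.3 × 1224 × 2563] / [206 × 816.85] = 1142.83 s⁻²
γ̇_max = √1142.83 = 33.8058 s⁻¹
N_max = γ̇_max h / (πD) = 33.8058·0.00218/(π·0.0358) = 0.655261 rev/s → ×60 = 39.3156 rpm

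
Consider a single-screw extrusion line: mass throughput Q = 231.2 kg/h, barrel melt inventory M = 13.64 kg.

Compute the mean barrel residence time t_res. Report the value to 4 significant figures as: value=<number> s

value=212.4 s

Convert throughput: Q = 231.2 kg/h = 231.2/3600 = 0.0642222 kg/s
t_res = M / Q_s = 13.64 ÷ 0.0642222 = 212.388 s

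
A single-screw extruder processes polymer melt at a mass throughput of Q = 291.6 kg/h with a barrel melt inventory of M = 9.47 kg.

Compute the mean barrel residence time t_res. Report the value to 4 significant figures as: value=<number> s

Throughput in SI: Q_s = 291.6 kg/h ÷ 3600 s/h = 0.081 kg/s
t_res = M / Q_s = 9.47 ÷ 0.081 = 116.914 s

value=116.9 s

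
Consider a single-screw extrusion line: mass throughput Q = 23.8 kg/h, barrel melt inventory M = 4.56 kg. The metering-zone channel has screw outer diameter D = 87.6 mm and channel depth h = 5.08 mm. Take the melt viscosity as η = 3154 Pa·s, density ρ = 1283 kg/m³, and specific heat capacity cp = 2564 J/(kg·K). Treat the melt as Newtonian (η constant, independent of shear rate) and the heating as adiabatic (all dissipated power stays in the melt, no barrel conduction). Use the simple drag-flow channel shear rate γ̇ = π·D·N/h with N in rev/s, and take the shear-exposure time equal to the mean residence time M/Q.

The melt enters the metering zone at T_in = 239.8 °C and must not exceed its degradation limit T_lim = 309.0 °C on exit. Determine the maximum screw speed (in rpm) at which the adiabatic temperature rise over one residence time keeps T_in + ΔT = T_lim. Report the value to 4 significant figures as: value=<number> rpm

Convert throughput: Q = 23.8 kg/h = 23.8/3600 = 0.00661111 kg/s
Mean residence time: t_res = M/Q_s = 4.56 kg / 0.00661111 kg/s = 689.748 s
D = 87.6 mm = 0.0876 m;  h = 5.08 mm = 0.00508 m
Allowable rise: ΔT_a = T_lim − T_in = 309.0 − 239.8 = 69.2 K
γ̇_max² = ΔT_a·ρ·cp / (η·t_res) = [69.2 × 1283 × 2564] / [3154 × 689.748] = 104.64 s⁻²
Take the square root: γ̇_max = √(104.64) = 10.2294 s⁻¹
Solve γ̇ = πDN/h for N: N_max = γ̇_max·h/(π·D) = 10.2294 × 0.00508 / (π × 0.0876) = 0.188825 rev/s = 11.3295 rpm

value=11.33 rpm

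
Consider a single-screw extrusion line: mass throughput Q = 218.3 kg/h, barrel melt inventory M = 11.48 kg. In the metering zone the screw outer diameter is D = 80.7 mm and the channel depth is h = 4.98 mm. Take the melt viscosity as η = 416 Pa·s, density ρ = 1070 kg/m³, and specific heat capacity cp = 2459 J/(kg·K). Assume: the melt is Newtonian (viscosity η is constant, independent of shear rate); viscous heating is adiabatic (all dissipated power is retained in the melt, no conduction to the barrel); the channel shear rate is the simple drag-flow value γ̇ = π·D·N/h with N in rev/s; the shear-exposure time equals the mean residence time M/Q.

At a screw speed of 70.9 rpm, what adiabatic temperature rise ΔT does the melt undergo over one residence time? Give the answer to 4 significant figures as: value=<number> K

Throughput in SI: Q_s = 218.3 kg/h ÷ 3600 s/h = 0.0606389 kg/s
t_res = M / Q_s = 11.48 ÷ 0.0606389 = 189.317 s
D = 80.7 mm = 0.0807 m;  h = 4.98 mm = 0.00498 m;  N = 70.9 rpm / 60 = 1.18167 rev/s
γ̇ = π D N / h = (π)(0.0807)(1.18167) / 0.00498 = 60.1574 s⁻¹
ΔT = η·γ̇²·t_res/(ρ·cp) = [416 × 60.1574² × 189.317] / [1070 × 2459] = 108.323 K

value=108.3 K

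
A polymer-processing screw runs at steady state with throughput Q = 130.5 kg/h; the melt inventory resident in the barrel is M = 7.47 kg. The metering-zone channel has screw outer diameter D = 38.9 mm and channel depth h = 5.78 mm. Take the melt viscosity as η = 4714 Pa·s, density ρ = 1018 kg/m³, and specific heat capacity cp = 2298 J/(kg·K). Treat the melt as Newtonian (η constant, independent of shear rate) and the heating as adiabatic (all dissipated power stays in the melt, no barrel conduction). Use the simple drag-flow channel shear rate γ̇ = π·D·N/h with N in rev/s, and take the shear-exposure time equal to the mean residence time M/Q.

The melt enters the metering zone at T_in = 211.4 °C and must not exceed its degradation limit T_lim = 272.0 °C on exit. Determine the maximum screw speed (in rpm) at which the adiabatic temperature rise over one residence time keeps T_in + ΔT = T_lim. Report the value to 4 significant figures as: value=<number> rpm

value=34.28 rpm

Convert throughput: Q = 130.5 kg/h = 130.5/3600 = 0.03625 kg/s
t_res = M / Q_s = 7.47 ÷ 0.03625 = 206.069 s
D = 38.9 mm = 0.0389 m;  h = 5.78 mm = 0.00578 m
Allowable rise: ΔT_a = T_lim − T_in = 272.0 − 211.4 = 60.6 K
γ̇_max² = ΔT_a·ρ·cp/(η·t_res) = 60.6·1018·2298/(4714·206.069) = 145.938 s⁻²
γ̇_max = sqrt(145.938) = 12.0805 s⁻¹
N_max = γ̇_max h / (πD) = 12.0805·0.00578/(π·0.0389) = 0.571363 rev/s → ×60 = 34.2818 rpm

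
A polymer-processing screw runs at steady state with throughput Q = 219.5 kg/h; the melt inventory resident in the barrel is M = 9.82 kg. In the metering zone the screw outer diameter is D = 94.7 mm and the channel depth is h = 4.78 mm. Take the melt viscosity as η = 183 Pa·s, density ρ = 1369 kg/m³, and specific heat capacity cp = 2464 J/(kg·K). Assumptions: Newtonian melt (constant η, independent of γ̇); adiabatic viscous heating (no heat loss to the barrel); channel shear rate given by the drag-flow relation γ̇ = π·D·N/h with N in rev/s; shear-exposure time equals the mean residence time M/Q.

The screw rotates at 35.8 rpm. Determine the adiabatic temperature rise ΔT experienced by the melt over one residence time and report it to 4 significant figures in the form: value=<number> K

Throughput in SI: Q_s = 219.5 kg/h ÷ 3600 s/h = 0.0609722 kg/s
t_res = M / Q_s = 9.82 / 0.0609722 = 161.057 s
D = 94.7 mm = 0.0947 m;  h = 4.78 mm = 0.00478 m;  N = 35.8 rpm / 60 = 0.596667 rev/s
Shear rate: γ̇ = πDN/h = π·0.0947·0.596667/0.00478 = 37.1367 s⁻¹
ΔT = η·γ̇²·t_res/(ρ·cp) = [183 × 37.1367² × 161.057] / [1369 × 2464] = 12.0502 K

value=12.05 K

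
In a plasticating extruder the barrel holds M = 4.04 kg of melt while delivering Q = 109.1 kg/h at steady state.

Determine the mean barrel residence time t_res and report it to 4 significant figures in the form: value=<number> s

Convert throughput: Q = 109.1 kg/h = 109.1/3600 = 0.0303056 kg/s
t_res = M / Q_s = 4.04 ÷ 0.0303056 = 133.309 s

value=133.3 s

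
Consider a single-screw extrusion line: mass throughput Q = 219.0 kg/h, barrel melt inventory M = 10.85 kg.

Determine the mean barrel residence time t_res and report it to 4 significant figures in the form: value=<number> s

value=178.4 s

Throughput in SI: Q_s = 219.0 kg/h ÷ 3600 s/h = 0.0608333 kg/s
Mean residence time: t_res = M/Q_s = 10.85 kg / 0.0608333 kg/s = 178.356 s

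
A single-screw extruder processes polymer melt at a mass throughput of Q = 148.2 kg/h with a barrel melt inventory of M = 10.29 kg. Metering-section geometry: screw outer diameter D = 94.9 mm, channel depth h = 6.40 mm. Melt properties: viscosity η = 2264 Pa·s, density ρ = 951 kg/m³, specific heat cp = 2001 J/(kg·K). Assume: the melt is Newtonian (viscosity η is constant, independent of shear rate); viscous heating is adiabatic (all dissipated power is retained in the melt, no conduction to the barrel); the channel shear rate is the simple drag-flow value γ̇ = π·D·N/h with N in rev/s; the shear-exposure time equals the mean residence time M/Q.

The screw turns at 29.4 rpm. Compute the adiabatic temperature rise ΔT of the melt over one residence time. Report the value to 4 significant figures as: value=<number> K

Convert throughput: Q = 148.2 kg/h = 148.2/3600 = 0.0411667 kg/s
Mean residence time: t_res = M/Q_s = 10.29 kg / 0.0411667 kg/s = 249.96 s
Convert to SI: D = 0.0949 m, h = 0.0064 m, N = 29.4/60 = 0.49 rev/s
Shear rate: γ̇ = πDN/h = π·0.0949·0.49/0.0064 = 22.8261 s⁻¹
Adiabatic rise: ΔT = η γ̇² t_res / (ρ cp) = 2264·(22.8261)²·249.96 / (951·2001) = 154.947 K

value=154.9 K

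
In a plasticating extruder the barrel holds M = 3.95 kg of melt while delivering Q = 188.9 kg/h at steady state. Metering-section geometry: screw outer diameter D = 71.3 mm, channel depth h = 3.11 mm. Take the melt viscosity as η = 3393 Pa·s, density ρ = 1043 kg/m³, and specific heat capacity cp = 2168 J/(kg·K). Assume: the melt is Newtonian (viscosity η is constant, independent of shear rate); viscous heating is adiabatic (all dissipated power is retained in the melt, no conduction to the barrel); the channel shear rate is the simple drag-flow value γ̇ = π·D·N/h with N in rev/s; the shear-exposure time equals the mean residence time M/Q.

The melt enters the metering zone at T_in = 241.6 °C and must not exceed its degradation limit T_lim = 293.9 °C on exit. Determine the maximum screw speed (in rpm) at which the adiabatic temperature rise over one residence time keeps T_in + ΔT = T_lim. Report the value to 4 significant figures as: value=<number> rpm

value=17.93 rpm

Convert throughput: Q = 188.9 kg/h = 188.9/3600 = 0.0524722 kg/s
t_res = M / Q_s = 3.95 / 0.0524722 = 75.2779 s
D = 71.3 mm = 0.0713 m;  h = 3.11 mm = 0.00311 m
ΔT_a = T_lim − T_in = 293.9 − 241.6 = 52.3 K
γ̇_max² = ΔT_a·ρ·cp / (η·t_res) = [52.3 × 1043 × 2168] / [3393 × 75.2779] = 463.014 s⁻²
Take the square root: γ̇_max = √(463.014) = 21.5178 s⁻¹
Solve γ̇ = πDN/h for N: N_max = γ̇_max·h/(π·D) = 21.5178 × 0.00311 / (π × 0.0713) = 0.298757 rev/s = 17.9254 rpm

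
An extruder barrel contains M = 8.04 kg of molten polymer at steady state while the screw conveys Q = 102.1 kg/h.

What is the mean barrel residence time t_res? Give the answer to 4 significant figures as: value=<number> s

Q_s = Q / 3600 = 102.1 / 3600 = 0.0283611 kg/s
Mean residence time: t_res = M/Q_s = 8.04 kg / 0.0283611 kg/s = 283.487 s

value=283.5 s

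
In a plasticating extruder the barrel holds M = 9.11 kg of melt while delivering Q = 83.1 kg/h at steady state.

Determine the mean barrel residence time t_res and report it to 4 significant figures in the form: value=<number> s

value=394.7 s

Q_s = Q / 3600 = 83.1 / 3600 = 0.0230833 kg/s
t_res = M / Q_s = 9.11 / 0.0230833 = 394.657 s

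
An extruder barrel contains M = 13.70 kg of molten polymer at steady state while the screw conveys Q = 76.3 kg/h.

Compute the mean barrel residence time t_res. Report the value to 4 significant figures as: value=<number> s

value=646.4 s

Convert throughput: Q = 76.3 kg/h = 76.3/3600 = 0.0211944 kg/s
Mean residence time: t_res = M/Q_s = 13.70 kg / 0.0211944 kg/s = 646.396 s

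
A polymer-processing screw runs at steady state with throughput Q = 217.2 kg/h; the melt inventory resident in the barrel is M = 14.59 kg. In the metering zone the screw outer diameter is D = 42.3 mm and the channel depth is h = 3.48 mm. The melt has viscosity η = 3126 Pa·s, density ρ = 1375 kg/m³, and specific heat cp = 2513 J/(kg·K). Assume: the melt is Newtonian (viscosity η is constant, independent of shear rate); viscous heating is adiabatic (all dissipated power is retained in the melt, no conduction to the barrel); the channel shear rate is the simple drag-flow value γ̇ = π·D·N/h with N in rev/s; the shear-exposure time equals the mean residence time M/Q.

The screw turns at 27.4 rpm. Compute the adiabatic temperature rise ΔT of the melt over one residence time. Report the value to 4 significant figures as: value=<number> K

value=66.53 K

Convert throughput: Q = 217.2 kg/h = 217.2/3600 = 0.0603333 kg/s
t_res = M / Q_s = 14.59 / 0.0603333 = 241.823 s
D = 42.3 mm = 0.0423 m;  h = 3.48 mm = 0.00348 m;  N = 27.4 rpm / 60 = 0.456667 rev/s
γ̇ = π·D·N / h = π · 0.0423 · 0.456667 / 0.00348 = 17.4385 s⁻¹
Adiabatic rise: ΔT = η γ̇² t_res / (ρ cp) = 3126·(17.4385)²·241.823 / (1375·2513) = 66.5292 K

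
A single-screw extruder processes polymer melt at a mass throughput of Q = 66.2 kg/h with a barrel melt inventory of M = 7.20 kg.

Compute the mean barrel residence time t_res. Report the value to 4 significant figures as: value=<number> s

value=391.5 s

Convert throughput: Q = 66.2 kg/h = 66.2/3600 = 0.0183889 kg/s
Mean residence time: t_res = M/Q_s = 7.20 kg / 0.0183889 kg/s = 391.541 s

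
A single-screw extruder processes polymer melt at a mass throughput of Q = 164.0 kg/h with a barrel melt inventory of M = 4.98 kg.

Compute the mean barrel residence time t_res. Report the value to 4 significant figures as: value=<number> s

Throughput in SI: Q_s = 164.0 kg/h ÷ 3600 s/h = 0.0455556 kg/s
t_res = M / Q_s = 4.98 ÷ 0.0455556 = 109.317 s

value=109.3 s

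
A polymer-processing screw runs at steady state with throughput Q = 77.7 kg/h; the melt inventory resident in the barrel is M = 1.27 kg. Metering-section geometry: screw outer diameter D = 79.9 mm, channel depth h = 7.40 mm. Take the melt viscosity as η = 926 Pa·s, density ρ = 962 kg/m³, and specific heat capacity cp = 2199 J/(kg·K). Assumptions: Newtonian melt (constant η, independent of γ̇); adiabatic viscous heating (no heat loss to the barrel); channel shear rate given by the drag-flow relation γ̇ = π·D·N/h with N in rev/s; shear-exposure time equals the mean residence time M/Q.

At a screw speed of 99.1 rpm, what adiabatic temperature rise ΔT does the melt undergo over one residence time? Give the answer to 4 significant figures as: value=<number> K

value=80.85 K

Convert throughput: Q = 77.7 kg/h = 77.7/3600 = 0.0215833 kg/s
t_res = M / Q_s = 1.27 ÷ 0.0215833 = 58.8417 s
Convert to SI: D = 0.0799 m, h = 0.0074 m, N = 99.1/60 = 1.65167 rev/s
γ̇ = π·D·N / h = π · 0.0799 · 1.65167 / 0.0074 = 56.0257 s⁻¹
Adiabatic rise: ΔT = η γ̇² t_res / (ρ cp) = 926·(56.0257)²·58.8417 / (962·2199) = 80.8482 K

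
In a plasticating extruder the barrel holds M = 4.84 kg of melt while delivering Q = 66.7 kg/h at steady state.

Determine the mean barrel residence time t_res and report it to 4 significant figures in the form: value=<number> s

Throughput in SI: Q_s = 66.7 kg/h ÷ 3600 s/h = 0.0185278 kg/s
Mean residence time: t_res = M/Q_s = 4.84 kg / 0.0185278 kg/s = 261.229 s

value=261.2 s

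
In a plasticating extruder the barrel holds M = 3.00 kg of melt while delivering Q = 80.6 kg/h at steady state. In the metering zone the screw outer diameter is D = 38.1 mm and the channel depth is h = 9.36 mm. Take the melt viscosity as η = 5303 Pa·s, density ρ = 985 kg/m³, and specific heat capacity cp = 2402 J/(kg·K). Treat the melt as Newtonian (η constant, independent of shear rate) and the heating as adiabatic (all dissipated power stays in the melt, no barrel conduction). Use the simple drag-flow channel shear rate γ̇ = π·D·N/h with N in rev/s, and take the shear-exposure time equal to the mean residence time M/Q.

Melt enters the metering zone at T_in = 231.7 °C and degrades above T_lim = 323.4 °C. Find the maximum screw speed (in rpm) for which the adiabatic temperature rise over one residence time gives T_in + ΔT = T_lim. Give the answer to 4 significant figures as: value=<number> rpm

Q_s = Q / 3600 = 80.6 / 3600 = 0.0223889 kg/s
t_res = M / Q_s = 3.00 / 0.0223889 = 133.995 s
Geometry in SI: D = 38.1 mm → 0.0381 m, h = 9.36 mm → 0.00936 m
Allowable rise: ΔT_a = T_lim − T_in = 323.4 − 231.7 = 91.7 K
γ̇_max² = ΔT_a·ρ·cp / (η·t_res) = [91.7 × 985 × 2402] / [5303 × 133.995] = 305.329 s⁻²
Take the square root: γ̇_max = √(305.329) = 17.4737 s⁻¹
N_max = γ̇_max h / (πD) = 17.4737·0.00936/(π·0.0381) = 1.36642 rev/s → ×60 = 81.9854 rpm

value=81.99 rpm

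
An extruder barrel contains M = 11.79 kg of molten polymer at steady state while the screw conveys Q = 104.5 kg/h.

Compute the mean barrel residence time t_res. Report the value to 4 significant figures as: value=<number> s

Throughput in SI: Q_s = 104.5 kg/h ÷ 3600 s/h = 0.0290278 kg/s
t_res = M / Q_s = 11.79 ÷ 0.0290278 = 406.163 s

value=406.2 s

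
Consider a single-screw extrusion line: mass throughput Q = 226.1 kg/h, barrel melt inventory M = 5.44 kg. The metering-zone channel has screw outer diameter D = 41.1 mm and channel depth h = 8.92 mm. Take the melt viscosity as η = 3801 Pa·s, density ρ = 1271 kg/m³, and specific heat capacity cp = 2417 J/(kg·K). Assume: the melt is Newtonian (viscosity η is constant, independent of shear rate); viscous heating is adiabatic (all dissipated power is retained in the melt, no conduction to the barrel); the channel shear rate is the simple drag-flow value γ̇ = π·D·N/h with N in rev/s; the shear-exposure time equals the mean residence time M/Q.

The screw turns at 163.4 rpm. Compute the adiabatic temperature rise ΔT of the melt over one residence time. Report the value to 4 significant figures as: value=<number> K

value=166.5 K

Convert throughput: Q = 226.1 kg/h = 226.1/3600 = 0.0628056 kg/s
t_res = M / Q_s = 5.44 ÷ 0.0628056 = 86.6165 s
Geometry in metres: D = 41.1 mm → 0.0411 m, h = 8.92 mm → 0.00892 m; screw speed N = 163.4 rpm = 2.72333 rev/s
γ̇ = π·D·N / h = π · 0.0411 · 2.72333 / 0.00892 = 39.421 s⁻¹
Adiabatic rise: ΔT = η γ̇² t_res / (ρ cp) = 3801·(39.421)²·86.6165 / (1271·2417) = 166.545 K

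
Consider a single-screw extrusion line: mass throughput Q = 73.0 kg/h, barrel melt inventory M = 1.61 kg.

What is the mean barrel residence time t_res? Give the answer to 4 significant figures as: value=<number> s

value=79.40 s

Q_s = Q / 3600 = 73.0 / 3600 = 0.0202778 kg/s
t_res = M / Q_s = 1.61 / 0.0202778 = 79.3973 s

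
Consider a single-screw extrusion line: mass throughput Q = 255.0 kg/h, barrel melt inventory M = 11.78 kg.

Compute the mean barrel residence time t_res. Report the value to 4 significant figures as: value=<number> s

Q_s = Q / 3600 = 255.0 / 3600 = 0.0708333 kg/s
Mean residence time: t_res = M/Q_s = 11.78 kg / 0.0708333 kg/s = 166.306 s

value=166.3 s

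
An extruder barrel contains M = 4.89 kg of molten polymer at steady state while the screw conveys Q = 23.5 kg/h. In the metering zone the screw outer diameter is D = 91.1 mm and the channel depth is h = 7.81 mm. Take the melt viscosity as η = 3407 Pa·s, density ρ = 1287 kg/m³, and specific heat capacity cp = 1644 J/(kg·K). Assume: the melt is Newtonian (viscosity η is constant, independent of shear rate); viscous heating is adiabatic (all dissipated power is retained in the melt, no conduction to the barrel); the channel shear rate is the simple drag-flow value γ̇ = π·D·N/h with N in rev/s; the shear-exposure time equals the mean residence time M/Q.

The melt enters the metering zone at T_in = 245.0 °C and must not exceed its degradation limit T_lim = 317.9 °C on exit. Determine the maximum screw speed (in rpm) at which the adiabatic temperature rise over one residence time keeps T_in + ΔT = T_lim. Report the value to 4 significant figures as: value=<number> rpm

Q_s = Q / 3600 = 23.5 / 3600 = 0.00652778 kg/s
t_res = M / Q_s = 4.89 ÷ 0.00652778 = 749.106 s
Convert to metres: D = 0.0911 m, h = 0.00781 m
Allowable rise: ΔT_a = T_lim − T_in = 317.9 − 245.0 = 72.9 K
γ̇_max² = ΔT_a·ρ·cp / (η·t_res) = [72.9 × 1287 × 1644] / [3407 × 749.106] = 60.4355 s⁻²
γ̇_max = √60.4355 = 7.77403 s⁻¹
N_max = γ̇_max h / (πD) = 7.77403·0.00781/(π·0.0911) = 0.212143 rev/s → ×60 = 12.7286 rpm

value=12.73 rpm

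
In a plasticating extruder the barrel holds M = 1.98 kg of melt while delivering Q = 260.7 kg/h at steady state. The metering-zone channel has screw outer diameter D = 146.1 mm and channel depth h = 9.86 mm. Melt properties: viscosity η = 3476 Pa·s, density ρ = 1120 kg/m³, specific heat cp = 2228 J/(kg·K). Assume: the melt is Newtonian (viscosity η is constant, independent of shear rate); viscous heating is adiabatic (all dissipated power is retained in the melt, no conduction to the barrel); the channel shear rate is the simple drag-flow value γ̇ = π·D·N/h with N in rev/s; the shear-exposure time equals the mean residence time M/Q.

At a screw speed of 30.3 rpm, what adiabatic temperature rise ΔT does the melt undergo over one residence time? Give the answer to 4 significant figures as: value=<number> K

Q_s = Q / 3600 = 260.7 / 3600 = 0.0724167 kg/s
t_res = M / Q_s = 1.98 ÷ 0.0724167 = 27.3418 s
Convert to SI: D = 0.1461 m, h = 0.00986 m, N = 30.3/60 = 0.505 rev/s
γ̇ = π·D·N / h = π · 0.1461 · 0.505 / 0.00986 = 23.5079 s⁻¹
ΔT = η·γ̇²·t_res/(ρ·cp) = [3476 × 23.5079² × 27.3418] / [1120 × 2228] = 21.0476 K

value=21.05 K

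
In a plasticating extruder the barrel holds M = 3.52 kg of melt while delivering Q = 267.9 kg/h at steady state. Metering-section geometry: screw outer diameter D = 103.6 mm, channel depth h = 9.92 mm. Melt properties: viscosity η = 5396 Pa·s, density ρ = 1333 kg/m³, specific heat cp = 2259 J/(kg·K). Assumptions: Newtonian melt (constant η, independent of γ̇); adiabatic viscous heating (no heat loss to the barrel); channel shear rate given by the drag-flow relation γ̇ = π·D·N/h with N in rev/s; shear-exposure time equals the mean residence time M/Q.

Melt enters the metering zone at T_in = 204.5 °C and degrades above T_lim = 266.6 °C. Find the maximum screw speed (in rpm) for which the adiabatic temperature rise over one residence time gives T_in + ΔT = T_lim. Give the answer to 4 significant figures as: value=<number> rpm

Throughput in SI: Q_s = 267.9 kg/h ÷ 3600 s/h = 0.0744167 kg/s
t_res = M / Q_s = 3.52 ÷ 0.0744167 = 47.3012 s
Convert to metres: D = 0.1036 m, h = 0.00992 m
ΔT_a = T_lim − T_in = 266.6 °C − 204.5 °C = 62.1 K
Invert ΔT = ηγ̇²t_res/(ρcp) for γ̇: γ̇_max² = ΔT_a ρ cp / (η t_res) = 62.1·1333·2259 / (5396·47.3012) = 732.645 s⁻²
γ̇_max = sqrt(732.645) = 27.0674 s⁻¹
Solve γ̇ = πDN/h for N: N_max = γ̇_max·h/(π·D) = 27.0674 × 0.00992 / (π × 0.1036) = 0.82499 rev/s = 49.4994 rpm

value=49.50 rpm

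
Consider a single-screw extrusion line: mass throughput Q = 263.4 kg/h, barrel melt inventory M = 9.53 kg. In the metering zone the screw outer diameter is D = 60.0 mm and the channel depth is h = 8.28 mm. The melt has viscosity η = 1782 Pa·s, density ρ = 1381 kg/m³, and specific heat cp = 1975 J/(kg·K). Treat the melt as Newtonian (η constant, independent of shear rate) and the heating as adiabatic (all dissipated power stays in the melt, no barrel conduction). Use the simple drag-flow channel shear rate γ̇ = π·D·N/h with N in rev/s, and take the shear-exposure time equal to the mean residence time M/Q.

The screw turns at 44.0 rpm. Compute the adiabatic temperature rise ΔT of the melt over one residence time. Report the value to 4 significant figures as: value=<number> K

value=23.72 K

Q_s = Q / 3600 = 263.4 / 3600 = 0.0731667 kg/s
t_res = M / Q_s = 9.53 / 0.0731667 = 130.251 s
Convert to SI: D = 0.06 m, h = 0.00828 m, N = 44.0/60 = 0.733333 rev/s
Shear rate: γ̇ = πDN/h = π·0.06·0.733333/0.00828 = 16.6945 s⁻¹
ΔT = η·γ̇²·t_res/(ρ·cp) = [1782 × 16.6945² × 130.251] / [1381 × 1975] = 23.7176 K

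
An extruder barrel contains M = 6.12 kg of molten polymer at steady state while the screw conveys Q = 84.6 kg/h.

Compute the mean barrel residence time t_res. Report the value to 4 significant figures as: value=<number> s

Q_s = Q / 3600 = 84.6 / 3600 = 0.0235 kg/s
t_res = M / Q_s = 6.12 / 0.0235 = 260.426 s

value=260.4 s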